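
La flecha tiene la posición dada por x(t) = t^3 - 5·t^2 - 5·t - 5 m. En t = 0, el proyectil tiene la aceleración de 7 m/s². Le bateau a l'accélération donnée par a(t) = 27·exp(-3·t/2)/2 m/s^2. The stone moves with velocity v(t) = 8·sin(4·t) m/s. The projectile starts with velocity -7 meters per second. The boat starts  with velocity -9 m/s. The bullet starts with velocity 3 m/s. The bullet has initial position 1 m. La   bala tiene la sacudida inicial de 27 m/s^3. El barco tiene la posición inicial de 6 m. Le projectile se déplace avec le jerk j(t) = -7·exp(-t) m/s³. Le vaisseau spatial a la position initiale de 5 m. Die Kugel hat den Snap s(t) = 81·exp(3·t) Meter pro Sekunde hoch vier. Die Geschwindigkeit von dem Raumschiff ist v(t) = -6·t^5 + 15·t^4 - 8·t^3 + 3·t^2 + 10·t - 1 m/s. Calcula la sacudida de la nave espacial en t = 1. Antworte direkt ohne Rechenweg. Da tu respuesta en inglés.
The answer is 18.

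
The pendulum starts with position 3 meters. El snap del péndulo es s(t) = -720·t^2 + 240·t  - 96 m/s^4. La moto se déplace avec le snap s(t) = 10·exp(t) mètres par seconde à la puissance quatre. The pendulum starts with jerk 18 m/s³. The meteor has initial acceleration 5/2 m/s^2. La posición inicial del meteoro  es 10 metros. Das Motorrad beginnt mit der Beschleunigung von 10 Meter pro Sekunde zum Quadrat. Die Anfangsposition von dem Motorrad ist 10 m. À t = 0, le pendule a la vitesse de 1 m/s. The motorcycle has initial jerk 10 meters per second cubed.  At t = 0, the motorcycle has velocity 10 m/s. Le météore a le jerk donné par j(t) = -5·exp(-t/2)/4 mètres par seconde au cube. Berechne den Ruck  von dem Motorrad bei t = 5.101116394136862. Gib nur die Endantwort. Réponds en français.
Le jerk à t = 5.101116394136862 est j = 1642.05122646769.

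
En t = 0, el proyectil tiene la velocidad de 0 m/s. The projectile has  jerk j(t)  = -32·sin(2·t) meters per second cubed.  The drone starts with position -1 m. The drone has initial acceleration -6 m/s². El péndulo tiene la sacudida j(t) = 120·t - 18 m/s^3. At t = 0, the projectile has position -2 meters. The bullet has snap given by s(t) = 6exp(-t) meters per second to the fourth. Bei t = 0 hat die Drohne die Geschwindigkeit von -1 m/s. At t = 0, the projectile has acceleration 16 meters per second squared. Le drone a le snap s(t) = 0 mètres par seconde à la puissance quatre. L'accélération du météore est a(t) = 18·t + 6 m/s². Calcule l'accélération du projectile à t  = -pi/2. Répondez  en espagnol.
Debemos encontrar la antiderivada de nuestra ecuación de la sacudida j(t) = -32·sin(2·t) 1 vez. La antiderivada de la sacudida, con a(0) = 16, da la aceleración: a(t) = 16·cos(2·t). Usando a(t) = 16·cos(2·t) y sustituyendo t = -pi/2, encontramos a = -16.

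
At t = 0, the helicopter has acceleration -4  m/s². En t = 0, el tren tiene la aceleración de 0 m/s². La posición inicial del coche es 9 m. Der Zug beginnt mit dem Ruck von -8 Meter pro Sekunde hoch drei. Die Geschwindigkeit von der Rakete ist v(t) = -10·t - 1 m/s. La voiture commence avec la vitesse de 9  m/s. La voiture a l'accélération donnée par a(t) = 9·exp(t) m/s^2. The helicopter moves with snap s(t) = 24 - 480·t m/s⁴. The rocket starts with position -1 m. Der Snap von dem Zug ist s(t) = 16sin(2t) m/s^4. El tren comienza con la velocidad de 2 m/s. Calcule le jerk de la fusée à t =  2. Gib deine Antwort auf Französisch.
Nous devons dériver notre équation de la vitesse v(t) = -10·t - 1 2 fois. En dérivant la vitesse, nous obtenons l'accélération: a(t) = -10. La dérivée de l'accélération donne le jerk: j(t) = 0. Nous avons le jerk j(t) = 0. En substituant t = 2: j(2) = 0.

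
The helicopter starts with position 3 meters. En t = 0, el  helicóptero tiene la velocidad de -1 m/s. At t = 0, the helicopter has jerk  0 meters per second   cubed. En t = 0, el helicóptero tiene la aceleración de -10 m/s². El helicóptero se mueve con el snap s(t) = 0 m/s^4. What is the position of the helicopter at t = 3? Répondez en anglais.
To find the answer, we compute 4 integrals of s(t) = 0. Finding the antiderivative of s(t) and using j(0) = 0: j(t) = 0. Finding the integral of j(t) and using a(0) = -10: a(t) = -10. The antiderivative of acceleration is velocity. Using v(0) = -1, we get v(t) = -10·t - 1. The antiderivative of velocity, with x(0) = 3, gives position: x(t) = -5·t^2 - t + 3. From the given position equation x(t) = -5·t^2 - t + 3, we substitute t = 3 to get x = -45.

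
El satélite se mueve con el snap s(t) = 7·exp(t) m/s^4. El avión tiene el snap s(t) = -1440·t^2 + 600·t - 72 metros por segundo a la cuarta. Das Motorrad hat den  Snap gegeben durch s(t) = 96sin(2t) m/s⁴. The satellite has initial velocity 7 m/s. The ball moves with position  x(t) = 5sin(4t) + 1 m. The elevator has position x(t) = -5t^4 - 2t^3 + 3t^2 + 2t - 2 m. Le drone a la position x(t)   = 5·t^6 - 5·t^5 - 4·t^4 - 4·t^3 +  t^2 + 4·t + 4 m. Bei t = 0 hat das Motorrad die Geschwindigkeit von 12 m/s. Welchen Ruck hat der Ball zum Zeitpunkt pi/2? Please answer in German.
Wir müssen unsere Gleichung für die Position x(t) = 5·sin(4·t) + 1 3-mal ableiten. Mit d/dt von x(t) finden wir v(t) = 20·cos(4·t). Mit d/dt von v(t) finden wir a(t) = -80·sin(4·t). Mit d/dt von a(t) finden wir j(t) = -320·cos(4·t). Aus der Gleichung für den Ruck j(t) = -320·cos(4·t), setzen wir t = pi/2 ein und erhalten j = -320.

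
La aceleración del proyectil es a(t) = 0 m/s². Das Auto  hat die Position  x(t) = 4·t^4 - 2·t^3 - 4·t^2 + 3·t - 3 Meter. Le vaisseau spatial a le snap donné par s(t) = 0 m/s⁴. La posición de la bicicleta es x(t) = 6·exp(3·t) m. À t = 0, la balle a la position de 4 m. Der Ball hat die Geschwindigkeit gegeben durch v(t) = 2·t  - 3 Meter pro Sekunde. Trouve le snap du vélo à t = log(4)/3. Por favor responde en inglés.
We must differentiate our position equation x(t) = 6·exp(3·t) 4 times. Differentiating position, we get velocity: v(t) = 18·exp(3·t). Taking d/dt of v(t), we find a(t) = 54·exp(3·t). Differentiating acceleration, we get jerk: j(t) = 162·exp(3·t). The derivative of jerk gives snap: s(t) = 486·exp(3·t). Using s(t) = 486·exp(3·t) and substituting t = log(4)/3, we find s = 1944.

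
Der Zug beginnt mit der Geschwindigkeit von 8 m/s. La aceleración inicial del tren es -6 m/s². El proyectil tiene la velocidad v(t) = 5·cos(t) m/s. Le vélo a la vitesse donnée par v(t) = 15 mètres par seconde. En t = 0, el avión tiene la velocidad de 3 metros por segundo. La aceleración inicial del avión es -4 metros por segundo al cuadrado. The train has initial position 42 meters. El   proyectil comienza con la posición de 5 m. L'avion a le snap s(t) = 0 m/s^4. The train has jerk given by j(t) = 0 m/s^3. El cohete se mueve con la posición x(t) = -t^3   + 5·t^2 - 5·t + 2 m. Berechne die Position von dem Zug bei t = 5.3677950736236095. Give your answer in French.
En partant du jerk j(t) = 0, nous prenons 3 intégrales. En prenant ∫j(t)dt et en appliquant a(0) = -6, nous trouvons a(t) = -6. L'intégrale de l'accélération est la vitesse. En utilisant v(0) = 8, nous obtenons v(t) = 8 - 6·t. En prenant ∫v(t)dt et en appliquant x(0) = 42, nous trouvons x(t) = -3·t^2 + 8·t + 42. En utilisant x(t) = -3·t^2 + 8·t + 42 et en substituant t = 5.3677950736236095, nous trouvons x = -1.49731126826480.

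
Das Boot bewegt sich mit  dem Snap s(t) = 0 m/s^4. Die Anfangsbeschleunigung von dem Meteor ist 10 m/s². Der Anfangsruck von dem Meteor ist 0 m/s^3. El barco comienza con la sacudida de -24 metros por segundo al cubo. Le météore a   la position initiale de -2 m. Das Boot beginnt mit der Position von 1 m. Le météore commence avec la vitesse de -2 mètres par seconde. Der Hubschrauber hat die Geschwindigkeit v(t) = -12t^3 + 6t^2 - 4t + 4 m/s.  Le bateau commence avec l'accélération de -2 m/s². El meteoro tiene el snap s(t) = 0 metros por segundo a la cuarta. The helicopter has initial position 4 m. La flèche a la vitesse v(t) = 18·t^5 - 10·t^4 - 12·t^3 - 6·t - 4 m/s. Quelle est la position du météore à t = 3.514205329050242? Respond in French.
Nous devons trouver la primitive de notre équation du snap s(t) = 0 4 fois. L'intégrale du snap est le jerk. En utilisant j(0) = 0, nous obtenons j(t) = 0. En prenant ∫j(t)dt et en appliquant a(0) = 10, nous trouvons a(t) = 10. La primitive de l'accélération, avec v(0) = -2, donne la vitesse: v(t) = 10·t - 2. L'intégrale de la vitesse est la position. En utilisant x(0) = -2, nous obtenons x(t) = 5·t^2 - 2·t - 2. Nous avons la position x(t) = 5·t^2 - 2·t - 2. En substituant t = 3.514205329050242: x(3.514205329050242) = 52.7197848155251.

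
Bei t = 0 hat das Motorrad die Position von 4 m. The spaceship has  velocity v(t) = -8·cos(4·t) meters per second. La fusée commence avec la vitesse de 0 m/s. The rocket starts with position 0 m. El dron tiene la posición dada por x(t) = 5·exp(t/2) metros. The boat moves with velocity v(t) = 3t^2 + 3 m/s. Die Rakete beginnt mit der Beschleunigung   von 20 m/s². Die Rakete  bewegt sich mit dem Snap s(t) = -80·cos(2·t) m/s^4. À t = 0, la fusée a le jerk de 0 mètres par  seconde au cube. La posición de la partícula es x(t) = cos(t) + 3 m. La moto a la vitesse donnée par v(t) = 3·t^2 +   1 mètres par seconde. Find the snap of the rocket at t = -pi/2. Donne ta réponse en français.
En utilisant s(t) = -80·cos(2·t) et en substituant t = -pi/2, nous trouvons s = 80.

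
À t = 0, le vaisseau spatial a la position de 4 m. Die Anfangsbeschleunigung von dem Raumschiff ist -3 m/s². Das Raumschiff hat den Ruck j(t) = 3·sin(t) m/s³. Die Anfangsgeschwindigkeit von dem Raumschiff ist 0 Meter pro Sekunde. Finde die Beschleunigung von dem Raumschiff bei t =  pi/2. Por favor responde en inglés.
We must find the integral of our jerk equation j(t) = 3·sin(t) 1 time. Taking ∫j(t)dt and applying a(0) = -3, we find a(t) = -3·cos(t). From the given acceleration equation a(t) = -3·cos(t), we substitute t = pi/2 to get a = 0.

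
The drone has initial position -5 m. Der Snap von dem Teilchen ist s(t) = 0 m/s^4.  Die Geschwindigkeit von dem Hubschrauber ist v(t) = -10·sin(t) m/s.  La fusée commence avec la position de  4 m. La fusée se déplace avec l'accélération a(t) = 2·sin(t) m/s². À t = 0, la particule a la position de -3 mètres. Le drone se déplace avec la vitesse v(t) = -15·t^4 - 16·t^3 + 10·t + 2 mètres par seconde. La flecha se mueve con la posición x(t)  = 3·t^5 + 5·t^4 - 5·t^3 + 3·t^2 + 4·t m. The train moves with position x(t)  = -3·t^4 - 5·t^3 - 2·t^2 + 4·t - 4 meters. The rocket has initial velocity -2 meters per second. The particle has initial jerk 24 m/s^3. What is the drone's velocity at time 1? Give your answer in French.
Nous avons la vitesse v(t) = -15·t^4 - 16·t^3 + 10·t + 2. En substituant t = 1: v(1) = -19.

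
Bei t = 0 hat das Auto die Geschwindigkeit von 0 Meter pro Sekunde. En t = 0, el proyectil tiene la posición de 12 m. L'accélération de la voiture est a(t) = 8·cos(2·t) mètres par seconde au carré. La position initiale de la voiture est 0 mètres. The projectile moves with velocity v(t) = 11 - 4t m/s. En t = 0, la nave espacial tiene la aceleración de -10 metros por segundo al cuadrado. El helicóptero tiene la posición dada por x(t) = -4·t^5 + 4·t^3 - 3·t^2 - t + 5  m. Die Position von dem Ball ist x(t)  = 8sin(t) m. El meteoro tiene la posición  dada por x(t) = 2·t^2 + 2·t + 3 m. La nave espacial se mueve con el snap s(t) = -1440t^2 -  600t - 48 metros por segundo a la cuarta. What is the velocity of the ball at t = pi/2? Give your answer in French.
Pour résoudre ceci, nous devons prendre 1 dérivée de notre équation de la position x(t) = 8·sin(t). En dérivant la position, nous obtenons la vitesse: v(t) = 8·cos(t). Nous avons la vitesse v(t) = 8·cos(t). En substituant t = pi/2: v(pi/2) = 0.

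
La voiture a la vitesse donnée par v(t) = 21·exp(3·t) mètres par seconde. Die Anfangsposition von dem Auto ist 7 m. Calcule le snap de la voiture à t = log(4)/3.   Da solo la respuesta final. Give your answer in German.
s(log(4)/3) = 2268.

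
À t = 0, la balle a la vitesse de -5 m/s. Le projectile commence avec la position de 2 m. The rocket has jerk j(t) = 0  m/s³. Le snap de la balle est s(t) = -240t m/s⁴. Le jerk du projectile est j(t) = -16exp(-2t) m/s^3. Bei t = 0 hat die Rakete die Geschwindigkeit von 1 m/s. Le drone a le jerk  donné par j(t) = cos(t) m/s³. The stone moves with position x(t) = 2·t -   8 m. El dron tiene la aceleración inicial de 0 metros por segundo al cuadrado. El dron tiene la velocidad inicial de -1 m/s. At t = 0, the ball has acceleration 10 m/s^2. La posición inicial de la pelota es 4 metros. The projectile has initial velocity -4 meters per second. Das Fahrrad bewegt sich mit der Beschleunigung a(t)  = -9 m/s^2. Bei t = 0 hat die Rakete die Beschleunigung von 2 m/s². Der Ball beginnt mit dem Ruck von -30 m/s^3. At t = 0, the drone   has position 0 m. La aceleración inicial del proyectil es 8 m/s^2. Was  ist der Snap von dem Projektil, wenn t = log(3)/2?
Ausgehend von dem Ruck j(t) = -16·exp(-2·t), nehmen wir 1 Ableitung. Mit d/dt von j(t) finden wir s(t) = 32·exp(-2·t). Mit s(t) = 32·exp(-2·t) und Einsetzen von t = log(3)/2, finden wir s = 32/3.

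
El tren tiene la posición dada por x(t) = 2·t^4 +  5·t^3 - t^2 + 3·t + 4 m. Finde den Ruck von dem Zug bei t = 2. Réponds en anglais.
We must differentiate our position equation x(t) = 2·t^4 + 5·t^3 - t^2 + 3·t + 4 3 times. Differentiating position, we get velocity: v(t) = 8·t^3 + 15·t^2 - 2·t + 3. Taking d/dt of v(t), we find a(t) = 24·t^2 + 30·t - 2. Taking d/dt of a(t), we find j(t) = 48·t + 30. We have jerk j(t) = 48·t + 30. Substituting t = 2: j(2) = 126.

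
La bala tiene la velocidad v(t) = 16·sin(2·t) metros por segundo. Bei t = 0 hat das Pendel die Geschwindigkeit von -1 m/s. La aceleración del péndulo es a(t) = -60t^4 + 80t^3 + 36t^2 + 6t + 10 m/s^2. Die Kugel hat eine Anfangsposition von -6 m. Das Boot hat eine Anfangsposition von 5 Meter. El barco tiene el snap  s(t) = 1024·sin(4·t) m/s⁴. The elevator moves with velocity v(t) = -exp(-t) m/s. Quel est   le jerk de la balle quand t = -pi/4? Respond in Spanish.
Debemos derivar nuestra ecuación de la velocidad v(t) = 16·sin(2·t) 2 veces. La derivada de la velocidad da la aceleración: a(t) = 32·cos(2·t). La derivada de la aceleración da la sacudida: j(t) = -64·sin(2·t). Tenemos la sacudida j(t) = -64·sin(2·t). Sustituyendo t = -pi/4: j(-pi/4) = 64.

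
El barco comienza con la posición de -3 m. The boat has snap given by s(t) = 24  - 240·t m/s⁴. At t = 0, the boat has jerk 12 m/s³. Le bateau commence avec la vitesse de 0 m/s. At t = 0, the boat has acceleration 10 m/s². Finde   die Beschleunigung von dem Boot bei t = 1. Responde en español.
Necesitamos integrar nuestra ecuación del snap s(t) = 24 - 240·t 2 veces. Integrando el snap y usando la condición inicial j(0) = 12, obtenemos j(t) = -120·t^2 + 24·t + 12. La antiderivada de la sacudida es la aceleración. Usando a(0) = 10, obtenemos a(t) = -40·t^3 + 12·t^2 + 12·t + 10. De la ecuación de la aceleración a(t) = -40·t^3 + 12·t^2 + 12·t + 10, sustituimos t = 1 para obtener a = -6.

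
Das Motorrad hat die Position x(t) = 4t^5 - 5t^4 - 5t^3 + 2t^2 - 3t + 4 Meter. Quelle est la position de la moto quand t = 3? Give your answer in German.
Aus der Gleichung für die Position x(t) = 4·t^5 - 5·t^4 - 5·t^3 + 2·t^2 - 3·t + 4, setzen wir t = 3 ein und erhalten x = 445.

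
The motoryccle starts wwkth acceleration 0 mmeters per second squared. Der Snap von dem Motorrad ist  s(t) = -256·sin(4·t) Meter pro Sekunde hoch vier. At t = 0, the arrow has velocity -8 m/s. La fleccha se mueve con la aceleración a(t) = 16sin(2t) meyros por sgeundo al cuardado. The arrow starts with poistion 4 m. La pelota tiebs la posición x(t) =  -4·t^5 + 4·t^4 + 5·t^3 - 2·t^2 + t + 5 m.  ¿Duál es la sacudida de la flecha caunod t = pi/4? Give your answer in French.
Pour résoudre ceci, nous devons prendre 1 dérivée de notre équation de l'accélération a(t) = 16·sin(2·t). En prenant d/dt de a(t), nous trouvons j(t) = 32·cos(2·t). De l'équation du jerk j(t) = 32·cos(2·t), nous substituons t = pi/4 pour obtenir j = 0.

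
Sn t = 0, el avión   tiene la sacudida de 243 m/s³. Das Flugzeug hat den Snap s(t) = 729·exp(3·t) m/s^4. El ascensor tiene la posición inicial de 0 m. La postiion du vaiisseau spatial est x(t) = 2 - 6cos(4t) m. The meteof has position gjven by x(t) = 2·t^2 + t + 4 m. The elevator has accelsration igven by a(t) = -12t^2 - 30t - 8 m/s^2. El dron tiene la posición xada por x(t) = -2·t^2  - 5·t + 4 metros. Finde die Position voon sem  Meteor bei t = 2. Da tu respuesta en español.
De la ecuación de la posición x(t) = 2·t^2 + t + 4, sustituimos t = 2 para obtener x = 14.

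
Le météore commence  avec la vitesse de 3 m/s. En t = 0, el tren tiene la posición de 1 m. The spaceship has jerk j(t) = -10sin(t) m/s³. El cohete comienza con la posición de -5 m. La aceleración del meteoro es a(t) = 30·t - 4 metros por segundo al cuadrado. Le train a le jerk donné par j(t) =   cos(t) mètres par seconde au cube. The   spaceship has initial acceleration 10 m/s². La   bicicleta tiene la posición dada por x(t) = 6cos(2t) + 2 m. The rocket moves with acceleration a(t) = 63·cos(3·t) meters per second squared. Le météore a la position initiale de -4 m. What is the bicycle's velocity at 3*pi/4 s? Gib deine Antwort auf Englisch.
Starting from position x(t) = 6·cos(2·t) + 2, we take 1 derivative. The derivative of position gives velocity: v(t) = -12·sin(2·t). We have velocity v(t) = -12·sin(2·t). Substituting t = 3*pi/4: v(3*pi/4) = 12.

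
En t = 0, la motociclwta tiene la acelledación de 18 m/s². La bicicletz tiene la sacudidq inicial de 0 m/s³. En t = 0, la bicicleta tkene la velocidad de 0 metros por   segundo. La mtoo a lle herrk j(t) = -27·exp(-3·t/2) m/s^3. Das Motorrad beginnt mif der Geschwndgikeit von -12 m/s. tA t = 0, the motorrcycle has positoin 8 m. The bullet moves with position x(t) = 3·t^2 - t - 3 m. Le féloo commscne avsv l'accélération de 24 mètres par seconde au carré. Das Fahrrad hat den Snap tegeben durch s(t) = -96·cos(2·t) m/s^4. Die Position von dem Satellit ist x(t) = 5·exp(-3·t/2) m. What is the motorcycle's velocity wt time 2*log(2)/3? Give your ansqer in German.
Um dies zu lösen, müssen wir 2 Integrale unserer Gleichung für den Ruck j(t) = -27·exp(-3·t/2) finden. Das Integral von dem Ruck, mit a(0) = 18, ergibt die Beschleunigung: a(t) = 18·exp(-3·t/2). Das Integral von der Beschleunigung ist die Geschwindigkeit. Mit v(0) = -12 erhalten wir v(t) = -12·exp(-3·t/2). Aus der Gleichung für die Geschwindigkeit v(t) = -12·exp(-3·t/2), setzen wir t = 2*log(2)/3 ein und erhalten v = -6.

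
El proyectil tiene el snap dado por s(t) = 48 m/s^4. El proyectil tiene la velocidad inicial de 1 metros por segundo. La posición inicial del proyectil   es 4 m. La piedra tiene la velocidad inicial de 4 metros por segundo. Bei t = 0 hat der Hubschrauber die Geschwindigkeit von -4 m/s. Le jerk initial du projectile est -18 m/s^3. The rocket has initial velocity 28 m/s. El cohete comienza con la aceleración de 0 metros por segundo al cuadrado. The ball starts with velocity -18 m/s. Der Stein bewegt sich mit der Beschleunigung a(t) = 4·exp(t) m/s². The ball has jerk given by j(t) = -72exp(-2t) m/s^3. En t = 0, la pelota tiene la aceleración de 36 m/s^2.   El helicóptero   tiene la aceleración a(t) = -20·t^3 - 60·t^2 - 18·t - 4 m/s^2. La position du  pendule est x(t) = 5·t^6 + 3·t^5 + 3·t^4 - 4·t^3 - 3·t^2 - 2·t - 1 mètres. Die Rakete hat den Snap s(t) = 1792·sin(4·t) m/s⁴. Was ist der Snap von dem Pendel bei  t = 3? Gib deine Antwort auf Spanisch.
Partiendo de la posición x(t) = 5·t^6 + 3·t^5 + 3·t^4 - 4·t^3 - 3·t^2 - 2·t - 1, tomamos 4 derivadas. Tomando d/dt de x(t), encontramos v(t) = 30·t^5 + 15·t^4 + 12·t^3 - 12·t^2 - 6·t - 2. Tomando d/dt de v(t), encontramos a(t) = 150·t^4 + 60·t^3 + 36·t^2 - 24·t - 6. Tomando d/dt de a(t), encontramos j(t) = 600·t^3 + 180·t^2 + 72·t - 24. Derivando la sacudida, obtenemos el snap: s(t) = 1800·t^2 + 360·t + 72. Tenemos el snap s(t) = 1800·t^2 + 360·t + 72. Sustituyendo t = 3: s(3) = 17352.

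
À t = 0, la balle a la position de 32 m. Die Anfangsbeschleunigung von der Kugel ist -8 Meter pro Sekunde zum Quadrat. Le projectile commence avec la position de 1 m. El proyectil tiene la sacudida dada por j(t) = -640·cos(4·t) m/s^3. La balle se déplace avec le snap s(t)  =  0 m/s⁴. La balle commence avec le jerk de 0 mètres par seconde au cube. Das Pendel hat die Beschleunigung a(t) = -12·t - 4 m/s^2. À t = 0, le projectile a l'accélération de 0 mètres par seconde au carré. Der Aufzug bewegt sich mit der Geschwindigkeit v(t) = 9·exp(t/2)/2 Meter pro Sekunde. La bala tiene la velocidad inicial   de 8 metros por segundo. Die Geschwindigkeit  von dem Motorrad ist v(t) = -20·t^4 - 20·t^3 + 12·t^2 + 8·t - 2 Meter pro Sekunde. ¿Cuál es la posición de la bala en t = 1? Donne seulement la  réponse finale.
En t = 1, x = 36.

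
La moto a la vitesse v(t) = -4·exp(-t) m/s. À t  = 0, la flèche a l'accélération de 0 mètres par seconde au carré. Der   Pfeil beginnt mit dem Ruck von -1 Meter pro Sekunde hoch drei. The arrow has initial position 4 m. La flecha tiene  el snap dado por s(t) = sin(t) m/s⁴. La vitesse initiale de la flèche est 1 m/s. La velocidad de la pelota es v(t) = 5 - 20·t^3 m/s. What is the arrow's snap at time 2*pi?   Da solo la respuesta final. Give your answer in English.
At t = 2*pi, s = 0.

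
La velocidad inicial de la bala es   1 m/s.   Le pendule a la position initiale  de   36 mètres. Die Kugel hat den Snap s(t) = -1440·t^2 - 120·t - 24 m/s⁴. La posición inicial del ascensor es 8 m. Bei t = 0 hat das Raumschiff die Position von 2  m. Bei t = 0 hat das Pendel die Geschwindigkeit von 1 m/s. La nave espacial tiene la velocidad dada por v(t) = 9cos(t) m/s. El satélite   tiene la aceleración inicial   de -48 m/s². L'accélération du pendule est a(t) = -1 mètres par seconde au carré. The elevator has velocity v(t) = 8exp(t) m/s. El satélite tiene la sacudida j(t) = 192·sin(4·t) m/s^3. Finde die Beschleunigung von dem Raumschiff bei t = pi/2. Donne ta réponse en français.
Pour résoudre ceci, nous devons prendre 1 dérivée de notre équation de la vitesse v(t) = 9·cos(t). En prenant d/dt de v(t), nous trouvons a(t) = -9·sin(t). En utilisant a(t) = -9·sin(t) et en substituant t = pi/2, nous trouvons a = -9.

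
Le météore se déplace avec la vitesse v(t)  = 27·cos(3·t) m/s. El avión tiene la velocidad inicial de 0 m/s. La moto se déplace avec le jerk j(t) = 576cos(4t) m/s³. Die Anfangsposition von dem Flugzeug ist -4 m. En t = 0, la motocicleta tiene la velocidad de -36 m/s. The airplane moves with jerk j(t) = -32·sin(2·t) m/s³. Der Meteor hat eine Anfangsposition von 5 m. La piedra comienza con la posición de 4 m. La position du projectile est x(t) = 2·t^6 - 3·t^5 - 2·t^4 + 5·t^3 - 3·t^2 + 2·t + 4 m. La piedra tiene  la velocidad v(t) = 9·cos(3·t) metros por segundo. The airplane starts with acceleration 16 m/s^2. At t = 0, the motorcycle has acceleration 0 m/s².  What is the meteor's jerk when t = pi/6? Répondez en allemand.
Wir müssen unsere Gleichung für die Geschwindigkeit v(t) = 27·cos(3·t) 2-mal ableiten. Die Ableitung von der Geschwindigkeit ergibt die Beschleunigung: a(t) = -81·sin(3·t). Mit d/dt von a(t) finden wir j(t) = -243·cos(3·t). Mit j(t) = -243·cos(3·t) und Einsetzen von t = pi/6, finden wir j = 0.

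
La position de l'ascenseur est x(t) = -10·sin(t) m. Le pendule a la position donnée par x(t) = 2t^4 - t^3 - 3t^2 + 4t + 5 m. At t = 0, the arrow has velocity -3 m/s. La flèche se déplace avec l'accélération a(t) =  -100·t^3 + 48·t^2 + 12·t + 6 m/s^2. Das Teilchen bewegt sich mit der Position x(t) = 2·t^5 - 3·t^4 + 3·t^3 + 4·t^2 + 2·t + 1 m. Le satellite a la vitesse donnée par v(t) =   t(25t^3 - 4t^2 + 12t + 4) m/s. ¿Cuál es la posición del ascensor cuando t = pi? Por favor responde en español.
De la ecuación de la posición x(t) = -10·sin(t), sustituimos t = pi para obtener x = 0.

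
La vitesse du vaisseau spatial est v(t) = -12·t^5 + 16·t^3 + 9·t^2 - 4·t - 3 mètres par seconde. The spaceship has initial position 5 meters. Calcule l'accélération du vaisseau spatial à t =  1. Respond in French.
Nous devons dériver notre équation de la vitesse v(t) = -12·t^5 + 16·t^3 + 9·t^2 - 4·t - 3 1 fois. La dérivée de la vitesse donne l'accélération: a(t) = -60·t^4 + 48·t^2 + 18·t - 4. De l'équation de l'accélération a(t) = -60·t^4 + 48·t^2 + 18·t - 4, nous substituons t = 1 pour obtenir a = 2.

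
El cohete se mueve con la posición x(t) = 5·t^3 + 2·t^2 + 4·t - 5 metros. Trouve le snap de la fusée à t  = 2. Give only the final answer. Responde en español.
El snap en t = 2 es s = 0.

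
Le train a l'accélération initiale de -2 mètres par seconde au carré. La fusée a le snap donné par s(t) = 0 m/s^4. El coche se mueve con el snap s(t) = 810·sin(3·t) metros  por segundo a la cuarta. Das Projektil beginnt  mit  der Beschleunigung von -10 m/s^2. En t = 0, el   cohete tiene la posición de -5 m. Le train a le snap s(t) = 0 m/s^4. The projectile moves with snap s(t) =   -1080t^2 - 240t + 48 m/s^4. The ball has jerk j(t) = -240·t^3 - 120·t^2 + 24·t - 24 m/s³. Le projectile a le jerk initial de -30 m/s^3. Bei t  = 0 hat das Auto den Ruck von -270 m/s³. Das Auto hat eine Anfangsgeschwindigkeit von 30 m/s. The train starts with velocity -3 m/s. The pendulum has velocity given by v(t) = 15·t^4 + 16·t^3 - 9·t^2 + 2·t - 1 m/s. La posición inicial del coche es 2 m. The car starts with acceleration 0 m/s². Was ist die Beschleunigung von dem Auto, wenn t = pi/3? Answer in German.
Wir müssen das Integral unserer Gleichung für den Snap s(t) = 810·sin(3·t) 2-mal finden. Die Stammfunktion von dem Snap, mit j(0) = -270, ergibt den Ruck: j(t) = -270·cos(3·t). Mit ∫j(t)dt und Anwendung von a(0) = 0, finden wir a(t) = -90·sin(3·t). Mit a(t) = -90·sin(3·t) und Einsetzen von t = pi/3, finden wir a = 0.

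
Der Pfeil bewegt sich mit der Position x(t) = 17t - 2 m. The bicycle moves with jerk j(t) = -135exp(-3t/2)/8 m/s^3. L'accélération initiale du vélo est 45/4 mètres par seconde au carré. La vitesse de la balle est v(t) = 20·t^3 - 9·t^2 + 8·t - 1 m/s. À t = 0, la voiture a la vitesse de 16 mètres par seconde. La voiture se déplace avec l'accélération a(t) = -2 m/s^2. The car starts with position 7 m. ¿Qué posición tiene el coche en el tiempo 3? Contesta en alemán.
Wir müssen das Integral unserer Gleichung für die Beschleunigung a(t) = -2 2-mal finden. Durch Integration von der Beschleunigung und Verwendung der Anfangsbedingung v(0) = 16, erhalten wir v(t) = 16 - 2·t. Das Integral von der Geschwindigkeit ist die Position. Mit x(0) = 7 erhalten wir x(t) = -t^2 + 16·t + 7. Wir haben die Position x(t) = -t^2 + 16·t + 7. Durch Einsetzen von t = 3: x(3) = 46.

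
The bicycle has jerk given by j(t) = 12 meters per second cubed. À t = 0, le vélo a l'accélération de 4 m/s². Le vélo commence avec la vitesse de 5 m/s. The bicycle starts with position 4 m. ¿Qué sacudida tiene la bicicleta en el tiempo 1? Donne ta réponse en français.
En utilisant j(t) = 12 et en substituant t = 1, nous trouvons j = 12.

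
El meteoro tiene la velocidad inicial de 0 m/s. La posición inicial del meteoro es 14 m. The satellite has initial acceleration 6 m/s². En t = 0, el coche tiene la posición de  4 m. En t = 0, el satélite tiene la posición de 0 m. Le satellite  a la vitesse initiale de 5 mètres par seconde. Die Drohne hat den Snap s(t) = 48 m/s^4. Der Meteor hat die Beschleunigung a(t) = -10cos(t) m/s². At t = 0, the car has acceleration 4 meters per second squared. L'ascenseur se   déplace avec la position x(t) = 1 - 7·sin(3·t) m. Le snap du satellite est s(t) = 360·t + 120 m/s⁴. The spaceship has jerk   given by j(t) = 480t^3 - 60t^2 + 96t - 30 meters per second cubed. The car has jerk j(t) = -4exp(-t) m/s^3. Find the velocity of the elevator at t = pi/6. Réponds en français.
Pour résoudre ceci, nous devons prendre 1 dérivée de notre équation de la position x(t) = 1 - 7·sin(3·t). La dérivée de la position donne la vitesse: v(t) = -21·cos(3·t). Nous avons la vitesse v(t) = -21·cos(3·t). En substituant t = pi/6: v(pi/6) = 0.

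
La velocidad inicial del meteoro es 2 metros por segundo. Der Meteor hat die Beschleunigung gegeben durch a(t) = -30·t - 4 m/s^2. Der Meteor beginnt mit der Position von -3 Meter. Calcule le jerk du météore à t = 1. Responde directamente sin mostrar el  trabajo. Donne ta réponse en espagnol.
La respuesta es -30.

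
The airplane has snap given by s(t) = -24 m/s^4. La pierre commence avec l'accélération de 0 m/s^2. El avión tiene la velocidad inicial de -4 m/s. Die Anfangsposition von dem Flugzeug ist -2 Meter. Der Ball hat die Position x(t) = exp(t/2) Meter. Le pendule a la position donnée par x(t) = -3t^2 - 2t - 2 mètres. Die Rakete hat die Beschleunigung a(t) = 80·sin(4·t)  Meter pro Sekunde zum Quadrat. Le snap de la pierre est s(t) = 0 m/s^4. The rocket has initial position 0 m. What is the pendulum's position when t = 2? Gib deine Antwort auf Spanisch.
Usando x(t) = -3·t^2 - 2·t - 2 y sustituyendo t = 2, encontramos x = -18.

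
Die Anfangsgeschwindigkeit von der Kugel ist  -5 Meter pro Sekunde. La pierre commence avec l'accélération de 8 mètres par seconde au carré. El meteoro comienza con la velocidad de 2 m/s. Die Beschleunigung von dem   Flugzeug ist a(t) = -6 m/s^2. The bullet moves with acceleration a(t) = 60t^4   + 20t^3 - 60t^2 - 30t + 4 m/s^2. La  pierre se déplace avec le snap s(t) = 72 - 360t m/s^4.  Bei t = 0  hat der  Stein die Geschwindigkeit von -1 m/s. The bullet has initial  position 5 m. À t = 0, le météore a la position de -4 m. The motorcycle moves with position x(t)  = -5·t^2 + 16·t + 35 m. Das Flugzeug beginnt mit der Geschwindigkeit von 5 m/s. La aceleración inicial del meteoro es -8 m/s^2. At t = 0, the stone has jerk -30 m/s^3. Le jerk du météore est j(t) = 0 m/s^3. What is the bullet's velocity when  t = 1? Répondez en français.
Nous devons trouver l'intégrale de notre équation de l'accélération a(t) = 60·t^4 + 20·t^3 - 60·t^2 - 30·t + 4 1 fois. La primitive de l'accélération est la vitesse. En utilisant v(0) = -5, nous obtenons v(t) = 12·t^5 + 5·t^4 - 20·t^3 - 15·t^2 + 4·t - 5. De l'équation de la vitesse v(t) = 12·t^5 + 5·t^4 - 20·t^3 - 15·t^2 + 4·t - 5, nous substituons t = 1 pour obtenir v = -19.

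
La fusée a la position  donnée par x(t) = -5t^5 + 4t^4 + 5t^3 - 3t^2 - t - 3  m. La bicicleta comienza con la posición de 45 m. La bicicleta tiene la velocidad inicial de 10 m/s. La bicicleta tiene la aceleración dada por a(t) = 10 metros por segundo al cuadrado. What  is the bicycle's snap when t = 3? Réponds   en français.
Pour résoudre ceci, nous devons prendre 2 dérivées de notre équation de l'accélération a(t) = 10. En dérivant l'accélération, nous obtenons le jerk: j(t) = 0. En prenant d/dt de j(t), nous trouvons s(t) = 0. En utilisant s(t) = 0 et en substituant t = 3, nous trouvons s = 0.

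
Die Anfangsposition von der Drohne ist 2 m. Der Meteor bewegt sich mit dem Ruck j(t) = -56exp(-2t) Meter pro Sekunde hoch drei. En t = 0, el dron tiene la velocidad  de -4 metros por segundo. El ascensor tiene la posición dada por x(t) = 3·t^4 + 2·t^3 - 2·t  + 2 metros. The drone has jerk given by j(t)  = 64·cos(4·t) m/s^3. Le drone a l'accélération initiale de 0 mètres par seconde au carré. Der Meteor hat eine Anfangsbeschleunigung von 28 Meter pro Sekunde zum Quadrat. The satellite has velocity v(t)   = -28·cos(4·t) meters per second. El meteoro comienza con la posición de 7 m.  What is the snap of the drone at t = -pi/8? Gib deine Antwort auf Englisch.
Starting from jerk j(t) = 64·cos(4·t), we take 1 derivative. The derivative of jerk gives snap: s(t) = -256·sin(4·t). Using s(t) = -256·sin(4·t) and substituting t = -pi/8, we find s = 256.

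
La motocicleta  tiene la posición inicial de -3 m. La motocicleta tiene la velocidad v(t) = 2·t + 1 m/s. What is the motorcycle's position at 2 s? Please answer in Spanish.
Debemos encontrar la antiderivada de nuestra ecuación de la velocidad v(t) = 2·t + 1 1 vez. Integrando la velocidad y usando la condición inicial x(0) = -3, obtenemos x(t) = t^2 + t - 3. De la ecuación de la posición x(t) = t^2 + t - 3, sustituimos t = 2 para obtener x = 3.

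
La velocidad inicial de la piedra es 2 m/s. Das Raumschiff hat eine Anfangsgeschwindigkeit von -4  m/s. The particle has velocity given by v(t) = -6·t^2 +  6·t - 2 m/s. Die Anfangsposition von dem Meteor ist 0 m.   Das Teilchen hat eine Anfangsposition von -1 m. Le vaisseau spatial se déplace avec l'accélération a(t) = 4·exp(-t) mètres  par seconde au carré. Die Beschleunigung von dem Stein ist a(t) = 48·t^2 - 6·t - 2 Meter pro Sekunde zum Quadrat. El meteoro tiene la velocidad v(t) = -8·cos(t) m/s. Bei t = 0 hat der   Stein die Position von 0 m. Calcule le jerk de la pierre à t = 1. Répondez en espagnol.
Debemos derivar nuestra ecuación de la aceleración a(t) = 48·t^2 - 6·t - 2 1 vez. Derivando la aceleración, obtenemos la sacudida: j(t) = 96·t - 6. Usando j(t) = 96·t - 6 y sustituyendo t = 1, encontramos j = 90.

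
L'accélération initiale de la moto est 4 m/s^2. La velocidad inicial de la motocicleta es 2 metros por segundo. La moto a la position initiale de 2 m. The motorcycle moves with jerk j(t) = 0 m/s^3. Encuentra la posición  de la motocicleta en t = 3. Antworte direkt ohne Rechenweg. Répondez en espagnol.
En t = 3, x = 26.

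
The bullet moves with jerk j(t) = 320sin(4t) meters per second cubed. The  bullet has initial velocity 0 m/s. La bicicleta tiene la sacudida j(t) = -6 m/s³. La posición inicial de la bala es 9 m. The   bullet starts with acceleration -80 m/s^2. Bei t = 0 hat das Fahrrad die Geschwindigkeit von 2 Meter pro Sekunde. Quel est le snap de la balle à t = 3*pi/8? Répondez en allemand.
Um dies zu lösen, müssen wir 1 Ableitung unserer Gleichung für den Ruck j(t) = 320·sin(4·t) nehmen. Durch Ableiten von dem Ruck erhalten wir den Snap: s(t) = 1280·cos(4·t). Aus der Gleichung für den Snap s(t) = 1280·cos(4·t), setzen wir t = 3*pi/8 ein und erhalten s = 0.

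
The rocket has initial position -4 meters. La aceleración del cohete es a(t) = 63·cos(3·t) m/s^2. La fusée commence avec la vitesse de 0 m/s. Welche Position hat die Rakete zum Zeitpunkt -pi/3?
Wir müssen das Integral unserer Gleichung für die Beschleunigung a(t) = 63·cos(3·t) 2-mal finden. Mit ∫a(t)dt und Anwendung von v(0) = 0, finden wir v(t) = 21·sin(3·t). Mit ∫v(t)dt und Anwendung von x(0) = -4, finden wir x(t) = 3 - 7·cos(3·t). Mit x(t) = 3 - 7·cos(3·t) und Einsetzen von t = -pi/3, finden wir x = 10.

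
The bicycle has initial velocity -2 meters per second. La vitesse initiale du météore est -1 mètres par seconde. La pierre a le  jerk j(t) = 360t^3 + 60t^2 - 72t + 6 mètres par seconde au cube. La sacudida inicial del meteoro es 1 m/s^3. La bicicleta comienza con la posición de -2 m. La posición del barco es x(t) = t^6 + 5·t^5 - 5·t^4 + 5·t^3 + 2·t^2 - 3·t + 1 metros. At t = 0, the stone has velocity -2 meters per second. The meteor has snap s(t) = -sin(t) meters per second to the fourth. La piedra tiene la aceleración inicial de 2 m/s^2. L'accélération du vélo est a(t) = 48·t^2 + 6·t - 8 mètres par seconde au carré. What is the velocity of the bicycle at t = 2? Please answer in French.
En partant de l'accélération a(t) = 48·t^2 + 6·t - 8, nous prenons 1 intégrale. En intégrant l'accélération et en utilisant la condition initiale v(0) = -2, nous obtenons v(t) = 16·t^3 + 3·t^2 - 8·t - 2. En utilisant v(t) = 16·t^3 + 3·t^2 - 8·t - 2 et en substituant t = 2, nous trouvons v = 122.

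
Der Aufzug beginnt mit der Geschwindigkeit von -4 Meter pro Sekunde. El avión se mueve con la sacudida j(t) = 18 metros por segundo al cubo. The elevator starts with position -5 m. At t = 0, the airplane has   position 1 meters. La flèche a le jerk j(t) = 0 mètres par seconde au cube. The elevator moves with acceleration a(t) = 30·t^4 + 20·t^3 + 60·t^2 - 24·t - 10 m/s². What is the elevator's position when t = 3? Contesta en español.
Necesitamos integrar nuestra ecuación de la aceleración a(t) = 30·t^4 + 20·t^3 + 60·t^2 - 24·t - 10 2 veces. La integral de la aceleración, con v(0) = -4, da la velocidad: v(t) = 6·t^5 + 5·t^4 + 20·t^3 - 12·t^2 - 10·t - 4. La integral de la velocidad es la posición. Usando x(0) = -5, obtenemos x(t) = t^6 + t^5 + 5·t^4 - 4·t^3 - 5·t^2 - 4·t - 5. Tenemos la posición x(t) = t^6 + t^5 + 5·t^4 - 4·t^3 - 5·t^2 - 4·t - 5. Sustituyendo t = 3: x(3) = 1207.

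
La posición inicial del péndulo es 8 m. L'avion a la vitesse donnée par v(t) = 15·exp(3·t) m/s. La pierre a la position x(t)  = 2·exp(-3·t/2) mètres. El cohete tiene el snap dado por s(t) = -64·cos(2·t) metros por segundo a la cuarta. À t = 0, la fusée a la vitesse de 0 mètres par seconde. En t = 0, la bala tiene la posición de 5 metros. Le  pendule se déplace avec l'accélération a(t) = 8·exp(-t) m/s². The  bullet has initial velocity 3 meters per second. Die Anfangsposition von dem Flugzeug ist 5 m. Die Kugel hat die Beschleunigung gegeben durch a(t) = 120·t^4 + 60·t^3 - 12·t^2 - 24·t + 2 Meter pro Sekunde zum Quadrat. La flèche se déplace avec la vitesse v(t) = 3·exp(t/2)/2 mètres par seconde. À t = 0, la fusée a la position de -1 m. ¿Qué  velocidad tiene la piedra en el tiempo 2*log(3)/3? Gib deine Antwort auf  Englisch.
Starting from position x(t) = 2·exp(-3·t/2), we take 1 derivative. Taking d/dt of x(t), we find v(t) = -3·exp(-3·t/2). Using v(t) = -3·exp(-3·t/2) and substituting t = 2*log(3)/3, we find v = -1.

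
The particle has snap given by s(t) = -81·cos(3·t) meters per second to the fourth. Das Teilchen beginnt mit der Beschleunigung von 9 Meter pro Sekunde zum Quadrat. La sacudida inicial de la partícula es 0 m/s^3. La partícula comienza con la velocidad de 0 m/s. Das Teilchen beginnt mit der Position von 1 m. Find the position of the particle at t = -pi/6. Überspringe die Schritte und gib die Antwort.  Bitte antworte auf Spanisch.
La respuesta es 2.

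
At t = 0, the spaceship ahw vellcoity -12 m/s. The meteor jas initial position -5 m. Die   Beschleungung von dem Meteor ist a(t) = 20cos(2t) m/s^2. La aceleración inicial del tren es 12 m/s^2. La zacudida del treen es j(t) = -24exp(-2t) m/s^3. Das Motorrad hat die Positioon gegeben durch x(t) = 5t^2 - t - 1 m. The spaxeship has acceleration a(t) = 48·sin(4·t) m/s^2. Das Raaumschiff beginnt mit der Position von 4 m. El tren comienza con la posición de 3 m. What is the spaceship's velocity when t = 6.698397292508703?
We need to integrate our acceleration equation a(t) = 48·sin(4·t) 1 time. The antiderivative of acceleration is velocity. Using v(0) = -12, we get v(t) = -12·cos(4·t). From the given velocity equation v(t) = -12·cos(4·t), we substitute t = 6.698397292508703 to get v = 1.07915945642507.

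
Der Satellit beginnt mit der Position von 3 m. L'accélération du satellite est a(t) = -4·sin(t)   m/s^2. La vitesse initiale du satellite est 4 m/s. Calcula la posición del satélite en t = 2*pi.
Para resolver esto, necesitamos tomar 2 integrales de nuestra ecuación de la aceleración a(t) = -4·sin(t). Tomando ∫a(t)dt y aplicando v(0) = 4, encontramos v(t) = 4·cos(t). Tomando ∫v(t)dt y aplicando x(0) = 3, encontramos x(t) = 4·sin(t) + 3. Usando x(t) = 4·sin(t) + 3 y sustituyendo t = 2*pi, encontramos x = 3.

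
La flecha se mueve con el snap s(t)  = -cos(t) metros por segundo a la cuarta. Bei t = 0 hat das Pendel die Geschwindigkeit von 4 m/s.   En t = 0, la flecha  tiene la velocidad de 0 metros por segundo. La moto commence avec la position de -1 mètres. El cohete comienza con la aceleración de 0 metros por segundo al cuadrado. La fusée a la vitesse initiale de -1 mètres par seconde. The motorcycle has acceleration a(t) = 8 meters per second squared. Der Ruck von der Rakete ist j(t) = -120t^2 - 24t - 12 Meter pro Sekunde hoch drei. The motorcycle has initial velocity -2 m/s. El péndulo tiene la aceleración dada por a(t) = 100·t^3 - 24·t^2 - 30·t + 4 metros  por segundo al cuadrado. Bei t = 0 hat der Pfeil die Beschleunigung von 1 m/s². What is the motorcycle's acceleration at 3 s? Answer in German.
Aus der Gleichung für die Beschleunigung a(t) = 8, setzen wir t = 3 ein und erhalten a = 8.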